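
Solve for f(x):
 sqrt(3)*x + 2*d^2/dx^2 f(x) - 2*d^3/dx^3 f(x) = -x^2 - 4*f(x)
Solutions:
 f(x) = C1*exp(x*(-(3*sqrt(87) + 28)^(1/3) - 1/(3*sqrt(87) + 28)^(1/3) + 2)/6)*sin(sqrt(3)*x*(-(3*sqrt(87) + 28)^(1/3) + (3*sqrt(87) + 28)^(-1/3))/6) + C2*exp(x*(-(3*sqrt(87) + 28)^(1/3) - 1/(3*sqrt(87) + 28)^(1/3) + 2)/6)*cos(sqrt(3)*x*(-(3*sqrt(87) + 28)^(1/3) + (3*sqrt(87) + 28)^(-1/3))/6) + C3*exp(x*((3*sqrt(87) + 28)^(-1/3) + 1 + (3*sqrt(87) + 28)^(1/3))/3) - x^2/4 - sqrt(3)*x/4 + 1/4


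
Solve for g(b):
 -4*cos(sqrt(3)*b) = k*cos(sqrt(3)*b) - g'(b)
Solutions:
 g(b) = C1 + sqrt(3)*k*sin(sqrt(3)*b)/3 + 4*sqrt(3)*sin(sqrt(3)*b)/3


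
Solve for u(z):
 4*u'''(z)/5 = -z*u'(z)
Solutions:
 u(z) = C1 + Integral(C2*airyai(-10^(1/3)*z/2) + C3*airybi(-10^(1/3)*z/2), z)


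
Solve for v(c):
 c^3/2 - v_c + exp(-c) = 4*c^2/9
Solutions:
 v(c) = C1 + c^4/8 - 4*c^3/27 - exp(-c)


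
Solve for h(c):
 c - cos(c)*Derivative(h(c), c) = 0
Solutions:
 h(c) = C1 + Integral(c/cos(c), c)


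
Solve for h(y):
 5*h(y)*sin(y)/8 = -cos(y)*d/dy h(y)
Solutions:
 h(y) = C1*cos(y)^(5/8)


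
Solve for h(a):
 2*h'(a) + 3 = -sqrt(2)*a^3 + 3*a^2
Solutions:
 h(a) = C1 - sqrt(2)*a^4/8 + a^3/2 - 3*a/2


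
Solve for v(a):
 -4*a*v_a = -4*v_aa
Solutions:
 v(a) = C1 + C2*erfi(sqrt(2)*a/2)


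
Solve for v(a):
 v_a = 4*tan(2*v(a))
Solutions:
 v(a) = -asin(C1*exp(8*a))/2 + pi/2
 v(a) = asin(C1*exp(8*a))/2


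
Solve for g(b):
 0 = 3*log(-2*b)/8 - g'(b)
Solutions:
 g(b) = C1 + 3*b*log(-b)/8 + 3*b*(-1 + log(2))/8


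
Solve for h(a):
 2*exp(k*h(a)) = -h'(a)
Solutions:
 h(a) = Piecewise((log(1/(C1*k + 2*a*k))/k, Ne(k, 0)), (nan, True))
 h(a) = Piecewise((C1 - 2*a, Eq(k, 0)), (nan, True))


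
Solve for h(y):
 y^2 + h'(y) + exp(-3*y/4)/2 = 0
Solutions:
 h(y) = C1 - y^3/3 + 2*exp(-3*y/4)/3


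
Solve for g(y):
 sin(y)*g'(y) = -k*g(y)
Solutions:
 g(y) = C1*exp(k*(-log(cos(y) - 1) + log(cos(y) + 1))/2)


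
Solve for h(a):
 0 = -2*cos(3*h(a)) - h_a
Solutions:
 h(a) = -asin((C1 + exp(12*a))/(C1 - exp(12*a)))/3 + pi/3
 h(a) = asin((C1 + exp(12*a))/(C1 - exp(12*a)))/3


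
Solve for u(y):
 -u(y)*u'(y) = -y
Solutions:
 u(y) = -sqrt(C1 + y^2)
 u(y) = sqrt(C1 + y^2)


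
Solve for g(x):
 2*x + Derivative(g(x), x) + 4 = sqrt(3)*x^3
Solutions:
 g(x) = C1 + sqrt(3)*x^4/4 - x^2 - 4*x


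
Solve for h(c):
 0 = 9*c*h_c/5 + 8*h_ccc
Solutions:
 h(c) = C1 + Integral(C2*airyai(-15^(2/3)*c/10) + C3*airybi(-15^(2/3)*c/10), c)


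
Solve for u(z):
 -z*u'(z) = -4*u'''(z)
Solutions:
 u(z) = C1 + Integral(C2*airyai(2^(1/3)*z/2) + C3*airybi(2^(1/3)*z/2), z)


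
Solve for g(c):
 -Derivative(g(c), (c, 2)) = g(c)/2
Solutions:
 g(c) = C1*sin(sqrt(2)*c/2) + C2*cos(sqrt(2)*c/2)


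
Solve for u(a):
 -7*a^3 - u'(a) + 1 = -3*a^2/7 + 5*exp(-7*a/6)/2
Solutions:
 u(a) = C1 - 7*a^4/4 + a^3/7 + a + 15*exp(-7*a/6)/7


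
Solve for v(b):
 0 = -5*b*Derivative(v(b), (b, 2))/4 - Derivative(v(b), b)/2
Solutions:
 v(b) = C1 + C2*b^(3/5)


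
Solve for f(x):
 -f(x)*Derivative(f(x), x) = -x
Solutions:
 f(x) = -sqrt(C1 + x^2)
 f(x) = sqrt(C1 + x^2)


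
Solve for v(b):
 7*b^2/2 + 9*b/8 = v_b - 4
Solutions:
 v(b) = C1 + 7*b^3/6 + 9*b^2/16 + 4*b


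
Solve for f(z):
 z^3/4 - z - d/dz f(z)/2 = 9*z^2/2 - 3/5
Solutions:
 f(z) = C1 + z^4/8 - 3*z^3 - z^2 + 6*z/5


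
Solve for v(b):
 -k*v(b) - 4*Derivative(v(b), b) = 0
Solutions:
 v(b) = C1*exp(-b*k/4)


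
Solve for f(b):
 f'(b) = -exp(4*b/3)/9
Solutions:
 f(b) = C1 - exp(4*b/3)/12


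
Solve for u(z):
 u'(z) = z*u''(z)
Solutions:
 u(z) = C1 + C2*z^2


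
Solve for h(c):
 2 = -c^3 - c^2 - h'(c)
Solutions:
 h(c) = C1 - c^4/4 - c^3/3 - 2*c


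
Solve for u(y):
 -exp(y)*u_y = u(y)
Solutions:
 u(y) = C1*exp(exp(-y))


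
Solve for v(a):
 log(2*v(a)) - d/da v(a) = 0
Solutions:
 -Integral(1/(log(_y) + log(2)), (_y, v(a))) = C1 - a


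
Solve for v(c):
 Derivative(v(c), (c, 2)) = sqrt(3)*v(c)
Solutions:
 v(c) = C1*exp(-3^(1/4)*c) + C2*exp(3^(1/4)*c)


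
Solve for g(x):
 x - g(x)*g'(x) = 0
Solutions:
 g(x) = -sqrt(C1 + x^2)
 g(x) = sqrt(C1 + x^2)


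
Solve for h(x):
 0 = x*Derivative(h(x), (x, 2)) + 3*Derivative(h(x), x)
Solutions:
 h(x) = C1 + C2/x^2


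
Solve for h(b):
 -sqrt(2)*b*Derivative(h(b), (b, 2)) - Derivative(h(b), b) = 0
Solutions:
 h(b) = C1 + C2*b^(1 - sqrt(2)/2)


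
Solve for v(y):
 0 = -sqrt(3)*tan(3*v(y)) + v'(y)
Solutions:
 v(y) = -asin(C1*exp(3*sqrt(3)*y))/3 + pi/3
 v(y) = asin(C1*exp(3*sqrt(3)*y))/3


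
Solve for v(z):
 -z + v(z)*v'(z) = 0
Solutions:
 v(z) = -sqrt(C1 + z^2)
 v(z) = sqrt(C1 + z^2)


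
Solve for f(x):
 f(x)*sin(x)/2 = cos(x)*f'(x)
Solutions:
 f(x) = C1/sqrt(cos(x))


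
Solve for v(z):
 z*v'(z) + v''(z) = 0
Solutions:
 v(z) = C1 + C2*erf(sqrt(2)*z/2)


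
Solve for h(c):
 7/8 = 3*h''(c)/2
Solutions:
 h(c) = C1 + C2*c + 7*c^2/24


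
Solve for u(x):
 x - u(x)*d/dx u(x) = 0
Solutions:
 u(x) = -sqrt(C1 + x^2)
 u(x) = sqrt(C1 + x^2)


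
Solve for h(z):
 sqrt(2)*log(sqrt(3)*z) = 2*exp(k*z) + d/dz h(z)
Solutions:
 h(z) = C1 + sqrt(2)*z*log(z) + sqrt(2)*z*(-1 + log(3)/2) + Piecewise((-2*exp(k*z)/k, Ne(k, 0)), (-2*z, True))


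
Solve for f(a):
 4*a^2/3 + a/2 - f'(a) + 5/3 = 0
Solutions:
 f(a) = C1 + 4*a^3/9 + a^2/4 + 5*a/3


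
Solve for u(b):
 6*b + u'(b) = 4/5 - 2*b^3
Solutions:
 u(b) = C1 - b^4/2 - 3*b^2 + 4*b/5


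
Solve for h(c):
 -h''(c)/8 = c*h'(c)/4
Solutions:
 h(c) = C1 + C2*erf(c)


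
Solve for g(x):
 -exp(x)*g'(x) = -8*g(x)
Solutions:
 g(x) = C1*exp(-8*exp(-x))


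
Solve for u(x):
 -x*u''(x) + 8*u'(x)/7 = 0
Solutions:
 u(x) = C1 + C2*x^(15/7)


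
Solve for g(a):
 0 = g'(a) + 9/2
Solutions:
 g(a) = C1 - 9*a/2


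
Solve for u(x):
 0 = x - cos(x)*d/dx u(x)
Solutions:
 u(x) = C1 + Integral(x/cos(x), x)


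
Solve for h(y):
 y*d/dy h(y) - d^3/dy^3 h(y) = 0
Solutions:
 h(y) = C1 + Integral(C2*airyai(y) + C3*airybi(y), y)


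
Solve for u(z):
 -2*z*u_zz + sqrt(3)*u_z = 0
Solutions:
 u(z) = C1 + C2*z^(sqrt(3)/2 + 1)


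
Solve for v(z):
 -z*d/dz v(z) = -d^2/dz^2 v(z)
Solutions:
 v(z) = C1 + C2*erfi(sqrt(2)*z/2)


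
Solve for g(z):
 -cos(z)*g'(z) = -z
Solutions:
 g(z) = C1 + Integral(z/cos(z), z)


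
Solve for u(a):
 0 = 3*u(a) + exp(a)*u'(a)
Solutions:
 u(a) = C1*exp(3*exp(-a))


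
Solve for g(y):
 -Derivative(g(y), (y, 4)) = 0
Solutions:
 g(y) = C1 + C2*y + C3*y^2 + C4*y^3


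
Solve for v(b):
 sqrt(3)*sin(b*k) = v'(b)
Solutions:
 v(b) = C1 - sqrt(3)*cos(b*k)/k


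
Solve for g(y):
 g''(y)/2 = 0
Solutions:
 g(y) = C1 + C2*y


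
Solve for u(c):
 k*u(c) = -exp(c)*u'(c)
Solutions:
 u(c) = C1*exp(k*exp(-c))


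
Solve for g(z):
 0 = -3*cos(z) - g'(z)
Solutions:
 g(z) = C1 - 3*sin(z)


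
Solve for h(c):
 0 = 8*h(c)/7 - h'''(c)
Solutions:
 h(c) = C3*exp(2*7^(2/3)*c/7) + (C1*sin(sqrt(3)*7^(2/3)*c/7) + C2*cos(sqrt(3)*7^(2/3)*c/7))*exp(-7^(2/3)*c/7)


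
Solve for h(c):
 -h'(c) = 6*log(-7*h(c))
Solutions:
 Integral(1/(log(-_y) + log(7)), (_y, h(c)))/6 = C1 - c


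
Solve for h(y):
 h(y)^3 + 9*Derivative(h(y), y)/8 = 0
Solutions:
 h(y) = -3*sqrt(2)*sqrt(-1/(C1 - 8*y))/2
 h(y) = 3*sqrt(2)*sqrt(-1/(C1 - 8*y))/2


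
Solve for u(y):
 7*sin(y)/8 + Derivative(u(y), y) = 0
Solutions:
 u(y) = C1 + 7*cos(y)/8


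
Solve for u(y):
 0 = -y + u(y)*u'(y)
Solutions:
 u(y) = -sqrt(C1 + y^2)
 u(y) = sqrt(C1 + y^2)


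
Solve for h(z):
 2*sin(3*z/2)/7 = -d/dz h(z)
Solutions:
 h(z) = C1 + 4*cos(3*z/2)/21


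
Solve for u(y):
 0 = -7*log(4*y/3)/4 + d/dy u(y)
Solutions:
 u(y) = C1 + 7*y*log(y)/4 - 7*y*log(3)/4 - 7*y/4 + 7*y*log(2)/2


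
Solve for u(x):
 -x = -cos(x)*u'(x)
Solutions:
 u(x) = C1 + Integral(x/cos(x), x)


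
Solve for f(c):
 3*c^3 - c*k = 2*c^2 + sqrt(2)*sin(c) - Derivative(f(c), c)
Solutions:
 f(c) = C1 - 3*c^4/4 + 2*c^3/3 + c^2*k/2 - sqrt(2)*cos(c)


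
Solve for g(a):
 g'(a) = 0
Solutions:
 g(a) = C1


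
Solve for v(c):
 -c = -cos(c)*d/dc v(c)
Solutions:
 v(c) = C1 + Integral(c/cos(c), c)


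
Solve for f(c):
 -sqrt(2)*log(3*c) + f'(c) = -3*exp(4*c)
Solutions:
 f(c) = C1 + sqrt(2)*c*log(c) + sqrt(2)*c*(-1 + log(3)) - 3*exp(4*c)/4


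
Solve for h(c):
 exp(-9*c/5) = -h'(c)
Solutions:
 h(c) = C1 + 5*exp(-9*c/5)/9


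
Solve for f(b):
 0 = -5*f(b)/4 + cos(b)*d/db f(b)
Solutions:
 f(b) = C1*(sin(b) + 1)^(5/8)/(sin(b) - 1)^(5/8)


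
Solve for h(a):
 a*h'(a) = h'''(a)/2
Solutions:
 h(a) = C1 + Integral(C2*airyai(2^(1/3)*a) + C3*airybi(2^(1/3)*a), a)


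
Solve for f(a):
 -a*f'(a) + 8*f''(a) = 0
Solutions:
 f(a) = C1 + C2*erfi(a/4)


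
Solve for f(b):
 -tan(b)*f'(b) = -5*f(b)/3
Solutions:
 f(b) = C1*sin(b)^(5/3)


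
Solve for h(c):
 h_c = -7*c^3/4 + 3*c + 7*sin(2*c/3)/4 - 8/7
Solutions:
 h(c) = C1 - 7*c^4/16 + 3*c^2/2 - 8*c/7 - 21*cos(2*c/3)/8


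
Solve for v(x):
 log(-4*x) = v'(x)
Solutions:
 v(x) = C1 + x*log(-x) + x*(-1 + 2*log(2))


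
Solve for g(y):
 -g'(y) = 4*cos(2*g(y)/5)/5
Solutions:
 4*y/5 - 5*log(sin(2*g(y)/5) - 1)/4 + 5*log(sin(2*g(y)/5) + 1)/4 = C1


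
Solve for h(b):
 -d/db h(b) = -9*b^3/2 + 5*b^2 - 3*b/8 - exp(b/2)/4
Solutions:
 h(b) = C1 + 9*b^4/8 - 5*b^3/3 + 3*b^2/16 + exp(b/2)/2


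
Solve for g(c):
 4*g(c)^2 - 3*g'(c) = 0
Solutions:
 g(c) = -3/(C1 + 4*c)


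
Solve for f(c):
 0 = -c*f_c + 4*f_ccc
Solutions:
 f(c) = C1 + Integral(C2*airyai(2^(1/3)*c/2) + C3*airybi(2^(1/3)*c/2), c)


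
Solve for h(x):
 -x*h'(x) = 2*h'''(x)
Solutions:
 h(x) = C1 + Integral(C2*airyai(-2^(2/3)*x/2) + C3*airybi(-2^(2/3)*x/2), x)


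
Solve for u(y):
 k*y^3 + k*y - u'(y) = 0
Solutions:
 u(y) = C1 + k*y^4/4 + k*y^2/2


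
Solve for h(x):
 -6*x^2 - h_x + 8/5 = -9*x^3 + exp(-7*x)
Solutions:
 h(x) = C1 + 9*x^4/4 - 2*x^3 + 8*x/5 + exp(-7*x)/7


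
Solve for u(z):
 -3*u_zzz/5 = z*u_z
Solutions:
 u(z) = C1 + Integral(C2*airyai(-3^(2/3)*5^(1/3)*z/3) + C3*airybi(-3^(2/3)*5^(1/3)*z/3), z)


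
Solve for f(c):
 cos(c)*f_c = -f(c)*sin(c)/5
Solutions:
 f(c) = C1*cos(c)^(1/5)


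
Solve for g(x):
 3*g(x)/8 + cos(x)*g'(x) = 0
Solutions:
 g(x) = C1*(sin(x) - 1)^(3/16)/(sin(x) + 1)^(3/16)


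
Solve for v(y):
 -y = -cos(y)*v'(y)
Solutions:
 v(y) = C1 + Integral(y/cos(y), y)


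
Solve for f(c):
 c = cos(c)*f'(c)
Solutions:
 f(c) = C1 + Integral(c/cos(c), c)


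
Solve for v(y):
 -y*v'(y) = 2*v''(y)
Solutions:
 v(y) = C1 + C2*erf(y/2)


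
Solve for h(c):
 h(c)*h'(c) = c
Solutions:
 h(c) = -sqrt(C1 + c^2)
 h(c) = sqrt(C1 + c^2)


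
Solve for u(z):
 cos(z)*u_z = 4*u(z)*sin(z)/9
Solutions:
 u(z) = C1/cos(z)^(4/9)


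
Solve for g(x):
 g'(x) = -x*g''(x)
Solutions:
 g(x) = C1 + C2*log(x)


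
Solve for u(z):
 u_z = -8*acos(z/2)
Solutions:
 u(z) = C1 - 8*z*acos(z/2) + 8*sqrt(4 - z^2)


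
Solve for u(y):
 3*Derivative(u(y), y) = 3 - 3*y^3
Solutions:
 u(y) = C1 - y^4/4 + y


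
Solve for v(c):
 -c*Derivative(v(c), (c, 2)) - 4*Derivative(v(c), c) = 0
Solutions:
 v(c) = C1 + C2/c^3


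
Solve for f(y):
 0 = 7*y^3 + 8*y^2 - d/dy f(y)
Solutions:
 f(y) = C1 + 7*y^4/4 + 8*y^3/3


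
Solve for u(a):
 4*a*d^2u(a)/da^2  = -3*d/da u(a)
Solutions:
 u(a) = C1 + C2*a^(1/4)


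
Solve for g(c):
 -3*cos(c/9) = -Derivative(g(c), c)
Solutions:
 g(c) = C1 + 27*sin(c/9)


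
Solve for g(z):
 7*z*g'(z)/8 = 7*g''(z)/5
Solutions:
 g(z) = C1 + C2*erfi(sqrt(5)*z/4)


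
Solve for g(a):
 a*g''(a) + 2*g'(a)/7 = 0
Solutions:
 g(a) = C1 + C2*a^(5/7)


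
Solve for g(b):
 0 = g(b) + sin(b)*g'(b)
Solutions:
 g(b) = C1*sqrt(cos(b) + 1)/sqrt(cos(b) - 1)


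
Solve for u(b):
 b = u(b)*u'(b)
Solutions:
 u(b) = -sqrt(C1 + b^2)
 u(b) = sqrt(C1 + b^2)


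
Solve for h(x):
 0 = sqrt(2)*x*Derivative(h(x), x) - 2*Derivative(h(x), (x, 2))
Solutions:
 h(x) = C1 + C2*erfi(2^(1/4)*x/2)


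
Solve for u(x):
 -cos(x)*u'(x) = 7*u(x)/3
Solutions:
 u(x) = C1*(sin(x) - 1)^(7/6)/(sin(x) + 1)^(7/6)


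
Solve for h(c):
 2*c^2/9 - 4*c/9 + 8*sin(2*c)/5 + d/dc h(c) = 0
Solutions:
 h(c) = C1 - 2*c^3/27 + 2*c^2/9 + 4*cos(2*c)/5


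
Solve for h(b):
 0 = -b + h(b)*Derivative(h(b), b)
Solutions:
 h(b) = -sqrt(C1 + b^2)
 h(b) = sqrt(C1 + b^2)


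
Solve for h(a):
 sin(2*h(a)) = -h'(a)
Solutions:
 h(a) = pi - acos((-C1 - exp(4*a))/(C1 - exp(4*a)))/2
 h(a) = acos((-C1 - exp(4*a))/(C1 - exp(4*a)))/2


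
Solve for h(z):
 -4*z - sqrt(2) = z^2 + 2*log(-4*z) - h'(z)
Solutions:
 h(z) = C1 + z^3/3 + 2*z^2 + 2*z*log(-z) + z*(-2 + sqrt(2) + 4*log(2))


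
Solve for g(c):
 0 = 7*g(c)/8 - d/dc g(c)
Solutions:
 g(c) = C1*exp(7*c/8)


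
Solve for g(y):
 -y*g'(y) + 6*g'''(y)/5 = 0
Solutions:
 g(y) = C1 + Integral(C2*airyai(5^(1/3)*6^(2/3)*y/6) + C3*airybi(5^(1/3)*6^(2/3)*y/6), y)


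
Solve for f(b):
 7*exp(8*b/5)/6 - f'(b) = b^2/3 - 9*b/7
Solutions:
 f(b) = C1 - b^3/9 + 9*b^2/14 + 35*exp(8*b/5)/48


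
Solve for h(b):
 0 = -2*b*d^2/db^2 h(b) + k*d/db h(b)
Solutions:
 h(b) = C1 + b^(re(k)/2 + 1)*(C2*sin(log(b)*Abs(im(k))/2) + C3*cos(log(b)*im(k)/2))


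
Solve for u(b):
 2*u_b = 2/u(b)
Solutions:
 u(b) = -sqrt(C1 + 2*b)
 u(b) = sqrt(C1 + 2*b)


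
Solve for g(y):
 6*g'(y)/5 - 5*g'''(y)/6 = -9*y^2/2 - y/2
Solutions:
 g(y) = C1 + C2*exp(-6*y/5) + C3*exp(6*y/5) - 5*y^3/4 - 5*y^2/24 - 125*y/24


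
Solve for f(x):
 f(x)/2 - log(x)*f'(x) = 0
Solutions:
 f(x) = C1*exp(li(x)/2)


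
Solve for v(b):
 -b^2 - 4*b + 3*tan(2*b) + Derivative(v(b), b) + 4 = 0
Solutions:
 v(b) = C1 + b^3/3 + 2*b^2 - 4*b + 3*log(cos(2*b))/2


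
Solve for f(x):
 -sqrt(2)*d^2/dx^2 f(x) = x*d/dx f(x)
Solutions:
 f(x) = C1 + C2*erf(2^(1/4)*x/2)


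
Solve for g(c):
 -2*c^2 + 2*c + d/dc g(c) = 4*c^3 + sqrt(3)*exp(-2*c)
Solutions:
 g(c) = C1 + c^4 + 2*c^3/3 - c^2 - sqrt(3)*exp(-2*c)/2


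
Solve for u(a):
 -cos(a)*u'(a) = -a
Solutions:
 u(a) = C1 + Integral(a/cos(a), a)


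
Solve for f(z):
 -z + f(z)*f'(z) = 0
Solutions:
 f(z) = -sqrt(C1 + z^2)
 f(z) = sqrt(C1 + z^2)


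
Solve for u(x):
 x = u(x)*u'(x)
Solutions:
 u(x) = -sqrt(C1 + x^2)
 u(x) = sqrt(C1 + x^2)


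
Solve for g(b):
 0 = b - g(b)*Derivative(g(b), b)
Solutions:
 g(b) = -sqrt(C1 + b^2)
 g(b) = sqrt(C1 + b^2)


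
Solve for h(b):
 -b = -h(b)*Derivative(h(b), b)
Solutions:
 h(b) = -sqrt(C1 + b^2)
 h(b) = sqrt(C1 + b^2)


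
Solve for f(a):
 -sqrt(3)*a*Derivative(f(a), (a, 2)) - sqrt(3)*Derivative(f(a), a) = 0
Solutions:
 f(a) = C1 + C2*log(a)


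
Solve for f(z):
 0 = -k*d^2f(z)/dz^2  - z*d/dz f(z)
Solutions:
 f(z) = C1 + C2*sqrt(k)*erf(sqrt(2)*z*sqrt(1/k)/2)


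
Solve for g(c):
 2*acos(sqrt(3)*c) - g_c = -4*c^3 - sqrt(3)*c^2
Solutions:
 g(c) = C1 + c^4 + sqrt(3)*c^3/3 + 2*c*acos(sqrt(3)*c) - 2*sqrt(3)*sqrt(1 - 3*c^2)/3


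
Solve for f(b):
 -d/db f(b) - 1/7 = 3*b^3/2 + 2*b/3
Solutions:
 f(b) = C1 - 3*b^4/8 - b^2/3 - b/7


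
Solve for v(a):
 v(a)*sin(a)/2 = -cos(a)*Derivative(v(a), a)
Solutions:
 v(a) = C1*sqrt(cos(a))


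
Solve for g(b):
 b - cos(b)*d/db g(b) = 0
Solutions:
 g(b) = C1 + Integral(b/cos(b), b)


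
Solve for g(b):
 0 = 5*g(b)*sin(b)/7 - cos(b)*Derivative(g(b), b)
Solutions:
 g(b) = C1/cos(b)^(5/7)


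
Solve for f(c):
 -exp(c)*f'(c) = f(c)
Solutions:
 f(c) = C1*exp(exp(-c))


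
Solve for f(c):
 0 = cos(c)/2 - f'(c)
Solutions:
 f(c) = C1 + sin(c)/2


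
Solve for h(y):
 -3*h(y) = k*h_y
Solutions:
 h(y) = C1*exp(-3*y/k)


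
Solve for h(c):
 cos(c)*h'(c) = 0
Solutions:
 h(c) = C1


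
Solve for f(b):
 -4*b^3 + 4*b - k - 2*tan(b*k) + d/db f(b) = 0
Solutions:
 f(b) = C1 + b^4 - 2*b^2 + b*k + 2*Piecewise((-log(cos(b*k))/k, Ne(k, 0)), (0, True))


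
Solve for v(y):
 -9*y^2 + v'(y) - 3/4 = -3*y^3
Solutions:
 v(y) = C1 - 3*y^4/4 + 3*y^3 + 3*y/4


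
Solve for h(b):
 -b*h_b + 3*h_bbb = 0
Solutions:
 h(b) = C1 + Integral(C2*airyai(3^(2/3)*b/3) + C3*airybi(3^(2/3)*b/3), b)


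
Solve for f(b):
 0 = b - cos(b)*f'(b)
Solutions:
 f(b) = C1 + Integral(b/cos(b), b)


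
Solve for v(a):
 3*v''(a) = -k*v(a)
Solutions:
 v(a) = C1*exp(-sqrt(3)*a*sqrt(-k)/3) + C2*exp(sqrt(3)*a*sqrt(-k)/3)


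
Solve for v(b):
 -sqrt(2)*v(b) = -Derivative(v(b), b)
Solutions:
 v(b) = C1*exp(sqrt(2)*b)


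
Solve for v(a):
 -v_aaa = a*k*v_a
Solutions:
 v(a) = C1 + Integral(C2*airyai(a*(-k)^(1/3)) + C3*airybi(a*(-k)^(1/3)), a)


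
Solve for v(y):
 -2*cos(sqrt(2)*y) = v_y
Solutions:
 v(y) = C1 - sqrt(2)*sin(sqrt(2)*y)


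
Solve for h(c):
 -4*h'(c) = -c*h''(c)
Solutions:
 h(c) = C1 + C2*c^5


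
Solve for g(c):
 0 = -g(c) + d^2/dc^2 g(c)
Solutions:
 g(c) = C1*exp(-c) + C2*exp(c)


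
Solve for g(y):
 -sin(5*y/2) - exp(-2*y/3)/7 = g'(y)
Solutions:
 g(y) = C1 + 2*cos(5*y/2)/5 + 3*exp(-2*y/3)/14


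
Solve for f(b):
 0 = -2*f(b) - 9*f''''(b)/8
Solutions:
 f(b) = (C1*sin(sqrt(6)*b/3) + C2*cos(sqrt(6)*b/3))*exp(-sqrt(6)*b/3) + (C3*sin(sqrt(6)*b/3) + C4*cos(sqrt(6)*b/3))*exp(sqrt(6)*b/3)


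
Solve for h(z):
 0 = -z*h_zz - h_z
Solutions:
 h(z) = C1 + C2*log(z)


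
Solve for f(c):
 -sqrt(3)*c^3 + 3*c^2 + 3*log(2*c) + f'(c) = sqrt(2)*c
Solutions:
 f(c) = C1 + sqrt(3)*c^4/4 - c^3 + sqrt(2)*c^2/2 - 3*c*log(c) - c*log(8) + 3*c


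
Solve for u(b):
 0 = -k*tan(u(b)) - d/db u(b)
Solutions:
 u(b) = pi - asin(C1*exp(-b*k))
 u(b) = asin(C1*exp(-b*k))


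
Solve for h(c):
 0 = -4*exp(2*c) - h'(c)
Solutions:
 h(c) = C1 - 2*exp(2*c)


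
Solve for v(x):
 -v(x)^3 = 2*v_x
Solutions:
 v(x) = -sqrt(-1/(C1 - x))
 v(x) = sqrt(-1/(C1 - x))


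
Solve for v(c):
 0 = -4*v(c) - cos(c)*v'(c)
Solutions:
 v(c) = C1*(sin(c)^2 - 2*sin(c) + 1)/(sin(c)^2 + 2*sin(c) + 1)


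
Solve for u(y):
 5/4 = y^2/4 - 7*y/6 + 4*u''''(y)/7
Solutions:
 u(y) = C1 + C2*y + C3*y^2 + C4*y^3 - 7*y^6/5760 + 49*y^5/2880 + 35*y^4/384


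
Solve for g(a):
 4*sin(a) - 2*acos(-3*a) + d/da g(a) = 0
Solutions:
 g(a) = C1 + 2*a*acos(-3*a) + 2*sqrt(1 - 9*a^2)/3 + 4*cos(a)


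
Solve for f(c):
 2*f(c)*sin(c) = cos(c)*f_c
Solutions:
 f(c) = C1/cos(c)^2


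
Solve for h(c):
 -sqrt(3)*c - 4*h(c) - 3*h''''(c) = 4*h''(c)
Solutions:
 h(c) = -sqrt(3)*c/4 + (C1*sin(sqrt(2)*3^(3/4)*c*cos(atan(sqrt(2))/2)/3) + C2*cos(sqrt(2)*3^(3/4)*c*cos(atan(sqrt(2))/2)/3))*exp(-sqrt(2)*3^(3/4)*c*sin(atan(sqrt(2))/2)/3) + (C3*sin(sqrt(2)*3^(3/4)*c*cos(atan(sqrt(2))/2)/3) + C4*cos(sqrt(2)*3^(3/4)*c*cos(atan(sqrt(2))/2)/3))*exp(sqrt(2)*3^(3/4)*c*sin(atan(sqrt(2))/2)/3)


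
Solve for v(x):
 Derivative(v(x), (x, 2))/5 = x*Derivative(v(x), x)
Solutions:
 v(x) = C1 + C2*erfi(sqrt(10)*x/2)


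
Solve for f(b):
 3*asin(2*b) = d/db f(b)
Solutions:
 f(b) = C1 + 3*b*asin(2*b) + 3*sqrt(1 - 4*b^2)/2


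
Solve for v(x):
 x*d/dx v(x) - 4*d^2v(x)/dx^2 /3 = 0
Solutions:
 v(x) = C1 + C2*erfi(sqrt(6)*x/4)


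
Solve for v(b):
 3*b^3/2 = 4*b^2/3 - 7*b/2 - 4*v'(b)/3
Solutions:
 v(b) = C1 - 9*b^4/32 + b^3/3 - 21*b^2/16


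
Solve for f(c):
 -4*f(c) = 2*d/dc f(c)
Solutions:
 f(c) = C1*exp(-2*c)


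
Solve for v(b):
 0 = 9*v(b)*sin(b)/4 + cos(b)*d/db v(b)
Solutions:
 v(b) = C1*cos(b)^(9/4)


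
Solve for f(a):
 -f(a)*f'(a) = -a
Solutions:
 f(a) = -sqrt(C1 + a^2)
 f(a) = sqrt(C1 + a^2)


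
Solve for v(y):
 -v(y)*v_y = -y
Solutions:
 v(y) = -sqrt(C1 + y^2)
 v(y) = sqrt(C1 + y^2)


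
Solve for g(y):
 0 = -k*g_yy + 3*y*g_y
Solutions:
 g(y) = C1 + C2*erf(sqrt(6)*y*sqrt(-1/k)/2)/sqrt(-1/k)


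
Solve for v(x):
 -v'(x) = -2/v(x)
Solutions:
 v(x) = -sqrt(C1 + 4*x)
 v(x) = sqrt(C1 + 4*x)


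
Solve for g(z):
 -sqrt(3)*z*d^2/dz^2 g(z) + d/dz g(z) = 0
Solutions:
 g(z) = C1 + C2*z^(sqrt(3)/3 + 1)


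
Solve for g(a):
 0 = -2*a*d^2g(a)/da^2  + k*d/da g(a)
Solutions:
 g(a) = C1 + a^(re(k)/2 + 1)*(C2*sin(log(a)*Abs(im(k))/2) + C3*cos(log(a)*im(k)/2))


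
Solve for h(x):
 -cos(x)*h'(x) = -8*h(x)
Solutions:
 h(x) = C1*(sin(x)^4 + 4*sin(x)^3 + 6*sin(x)^2 + 4*sin(x) + 1)/(sin(x)^4 - 4*sin(x)^3 + 6*sin(x)^2 - 4*sin(x) + 1)


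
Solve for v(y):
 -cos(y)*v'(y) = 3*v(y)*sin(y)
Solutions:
 v(y) = C1*cos(y)^3


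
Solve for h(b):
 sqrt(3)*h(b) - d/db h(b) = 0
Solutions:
 h(b) = C1*exp(sqrt(3)*b)


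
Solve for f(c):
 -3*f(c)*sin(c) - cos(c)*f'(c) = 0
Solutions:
 f(c) = C1*cos(c)^3


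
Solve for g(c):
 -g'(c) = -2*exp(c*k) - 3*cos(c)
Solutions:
 g(c) = C1 + 3*sin(c) + 2*exp(c*k)/k


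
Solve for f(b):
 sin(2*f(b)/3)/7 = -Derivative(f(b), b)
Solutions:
 b/7 + 3*log(cos(2*f(b)/3) - 1)/4 - 3*log(cos(2*f(b)/3) + 1)/4 = C1


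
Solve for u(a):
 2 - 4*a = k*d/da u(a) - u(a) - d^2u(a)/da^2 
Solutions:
 u(a) = C1*exp(a*(k - sqrt(k^2 - 4))/2) + C2*exp(a*(k + sqrt(k^2 - 4))/2) + 4*a + 4*k - 2


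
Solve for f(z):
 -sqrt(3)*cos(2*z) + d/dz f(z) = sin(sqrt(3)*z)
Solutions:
 f(z) = C1 + sqrt(3)*sin(2*z)/2 - sqrt(3)*cos(sqrt(3)*z)/3


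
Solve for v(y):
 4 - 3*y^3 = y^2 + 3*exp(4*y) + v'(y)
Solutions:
 v(y) = C1 - 3*y^4/4 - y^3/3 + 4*y - 3*exp(4*y)/4


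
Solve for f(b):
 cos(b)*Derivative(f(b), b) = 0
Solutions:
 f(b) = C1


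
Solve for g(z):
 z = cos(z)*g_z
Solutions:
 g(z) = C1 + Integral(z/cos(z), z)


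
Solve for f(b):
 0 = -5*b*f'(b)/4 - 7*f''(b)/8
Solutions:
 f(b) = C1 + C2*erf(sqrt(35)*b/7)


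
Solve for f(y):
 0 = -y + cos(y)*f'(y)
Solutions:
 f(y) = C1 + Integral(y/cos(y), y)


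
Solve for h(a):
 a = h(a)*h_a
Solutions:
 h(a) = -sqrt(C1 + a^2)
 h(a) = sqrt(C1 + a^2)


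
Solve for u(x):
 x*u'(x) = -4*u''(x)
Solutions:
 u(x) = C1 + C2*erf(sqrt(2)*x/4)


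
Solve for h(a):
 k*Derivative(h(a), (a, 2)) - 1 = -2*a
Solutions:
 h(a) = C1 + C2*a - a^3/(3*k) + a^2/(2*k)


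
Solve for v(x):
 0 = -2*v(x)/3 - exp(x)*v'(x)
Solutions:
 v(x) = C1*exp(2*exp(-x)/3)


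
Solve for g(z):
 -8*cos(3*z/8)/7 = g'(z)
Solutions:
 g(z) = C1 - 64*sin(3*z/8)/21


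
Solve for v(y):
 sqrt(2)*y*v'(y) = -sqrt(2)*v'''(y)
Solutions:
 v(y) = C1 + Integral(C2*airyai(-y) + C3*airybi(-y), y)


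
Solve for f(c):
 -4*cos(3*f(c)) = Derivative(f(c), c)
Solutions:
 f(c) = -asin((C1 + exp(24*c))/(C1 - exp(24*c)))/3 + pi/3
 f(c) = asin((C1 + exp(24*c))/(C1 - exp(24*c)))/3


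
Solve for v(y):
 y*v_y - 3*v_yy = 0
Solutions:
 v(y) = C1 + C2*erfi(sqrt(6)*y/6)


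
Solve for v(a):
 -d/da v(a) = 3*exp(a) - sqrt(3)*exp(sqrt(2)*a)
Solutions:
 v(a) = C1 - 3*exp(a) + sqrt(6)*exp(sqrt(2)*a)/2


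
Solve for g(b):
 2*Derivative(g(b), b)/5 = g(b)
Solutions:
 g(b) = C1*exp(5*b/2)


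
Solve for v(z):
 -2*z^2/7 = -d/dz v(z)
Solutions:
 v(z) = C1 + 2*z^3/21


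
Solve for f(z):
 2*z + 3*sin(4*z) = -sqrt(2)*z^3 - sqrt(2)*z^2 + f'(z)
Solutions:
 f(z) = C1 + sqrt(2)*z^4/4 + sqrt(2)*z^3/3 + z^2 - 3*cos(4*z)/4


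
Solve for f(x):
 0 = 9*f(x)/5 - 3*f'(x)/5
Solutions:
 f(x) = C1*exp(3*x)


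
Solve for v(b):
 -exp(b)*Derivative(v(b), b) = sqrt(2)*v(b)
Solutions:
 v(b) = C1*exp(sqrt(2)*exp(-b))


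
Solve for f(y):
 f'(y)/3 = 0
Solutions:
 f(y) = C1


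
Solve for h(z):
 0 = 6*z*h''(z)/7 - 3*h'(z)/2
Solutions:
 h(z) = C1 + C2*z^(11/4)


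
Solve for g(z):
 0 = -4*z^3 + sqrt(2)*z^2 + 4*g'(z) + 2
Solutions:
 g(z) = C1 + z^4/4 - sqrt(2)*z^3/12 - z/2


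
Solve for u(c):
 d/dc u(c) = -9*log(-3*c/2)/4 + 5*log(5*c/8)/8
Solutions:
 u(c) = C1 - 13*c*log(c)/8 + c*(-18*log(3) + 3*log(2) + 5*log(5) + 13 - 18*I*pi)/8


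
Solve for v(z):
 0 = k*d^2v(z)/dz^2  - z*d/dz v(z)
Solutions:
 v(z) = C1 + C2*erf(sqrt(2)*z*sqrt(-1/k)/2)/sqrt(-1/k)


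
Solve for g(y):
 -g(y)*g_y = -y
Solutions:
 g(y) = -sqrt(C1 + y^2)
 g(y) = sqrt(C1 + y^2)


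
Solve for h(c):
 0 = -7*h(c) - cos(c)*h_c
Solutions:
 h(c) = C1*sqrt(sin(c) - 1)*(sin(c)^3 - 3*sin(c)^2 + 3*sin(c) - 1)/(sqrt(sin(c) + 1)*(sin(c)^3 + 3*sin(c)^2 + 3*sin(c) + 1))


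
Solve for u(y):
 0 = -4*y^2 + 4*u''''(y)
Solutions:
 u(y) = C1 + C2*y + C3*y^2 + C4*y^3 + y^6/360


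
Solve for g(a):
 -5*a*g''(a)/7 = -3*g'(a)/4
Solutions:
 g(a) = C1 + C2*a^(41/20)


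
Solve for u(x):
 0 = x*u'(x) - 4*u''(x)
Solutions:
 u(x) = C1 + C2*erfi(sqrt(2)*x/4)


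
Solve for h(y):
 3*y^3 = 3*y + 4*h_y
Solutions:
 h(y) = C1 + 3*y^4/16 - 3*y^2/8


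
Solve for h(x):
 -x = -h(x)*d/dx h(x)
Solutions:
 h(x) = -sqrt(C1 + x^2)
 h(x) = sqrt(C1 + x^2)


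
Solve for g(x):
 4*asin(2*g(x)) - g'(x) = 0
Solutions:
 Integral(1/asin(2*_y), (_y, g(x))) = C1 + 4*x


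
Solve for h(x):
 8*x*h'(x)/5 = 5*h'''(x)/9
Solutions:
 h(x) = C1 + Integral(C2*airyai(2*3^(2/3)*5^(1/3)*x/5) + C3*airybi(2*3^(2/3)*5^(1/3)*x/5), x)


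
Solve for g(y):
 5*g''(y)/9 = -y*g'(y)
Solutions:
 g(y) = C1 + C2*erf(3*sqrt(10)*y/10)


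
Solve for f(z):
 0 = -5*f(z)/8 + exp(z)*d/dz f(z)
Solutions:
 f(z) = C1*exp(-5*exp(-z)/8)


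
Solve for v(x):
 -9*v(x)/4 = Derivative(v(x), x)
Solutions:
 v(x) = C1*exp(-9*x/4)


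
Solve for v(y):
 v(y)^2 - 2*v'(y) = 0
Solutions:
 v(y) = -2/(C1 + y)


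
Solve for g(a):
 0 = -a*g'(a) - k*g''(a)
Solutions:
 g(a) = C1 + C2*sqrt(k)*erf(sqrt(2)*a*sqrt(1/k)/2)


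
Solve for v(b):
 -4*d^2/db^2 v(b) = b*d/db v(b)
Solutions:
 v(b) = C1 + C2*erf(sqrt(2)*b/4)


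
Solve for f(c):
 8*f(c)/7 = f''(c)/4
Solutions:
 f(c) = C1*exp(-4*sqrt(14)*c/7) + C2*exp(4*sqrt(14)*c/7)


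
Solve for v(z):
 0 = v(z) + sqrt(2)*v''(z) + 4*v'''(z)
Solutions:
 v(z) = C1*exp(z*(-2*sqrt(2) + 2^(2/3)/(sqrt(2) + 108 + sqrt(-2 + (sqrt(2) + 108)^2))^(1/3) + 2^(1/3)*(sqrt(2) + 108 + sqrt(-2 + (sqrt(2) + 108)^2))^(1/3))/24)*sin(2^(1/3)*sqrt(3)*z*(-(sqrt(2) + 108 + sqrt(-2 + (sqrt(2) + 108)^2))^(1/3) + 2^(1/3)/(sqrt(2) + 108 + sqrt(-2 + (sqrt(2) + 108)^2))^(1/3))/24) + C2*exp(z*(-2*sqrt(2) + 2^(2/3)/(sqrt(2) + 108 + sqrt(-2 + (sqrt(2) + 108)^2))^(1/3) + 2^(1/3)*(sqrt(2) + 108 + sqrt(-2 + (sqrt(2) + 108)^2))^(1/3))/24)*cos(2^(1/3)*sqrt(3)*z*(-(sqrt(2) + 108 + sqrt(-2 + (sqrt(2) + 108)^2))^(1/3) + 2^(1/3)/(sqrt(2) + 108 + sqrt(-2 + (sqrt(2) + 108)^2))^(1/3))/24) + C3*exp(-z*(2^(2/3)/(sqrt(2) + 108 + sqrt(-2 + (sqrt(2) + 108)^2))^(1/3) + sqrt(2) + 2^(1/3)*(sqrt(2) + 108 + sqrt(-2 + (sqrt(2) + 108)^2))^(1/3))/12)


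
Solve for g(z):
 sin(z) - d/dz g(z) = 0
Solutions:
 g(z) = C1 - cos(z)


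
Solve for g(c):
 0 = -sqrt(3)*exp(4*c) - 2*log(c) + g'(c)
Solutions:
 g(c) = C1 + 2*c*log(c) - 2*c + sqrt(3)*exp(4*c)/4


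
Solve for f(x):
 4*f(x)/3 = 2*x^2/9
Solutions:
 f(x) = x^2/6


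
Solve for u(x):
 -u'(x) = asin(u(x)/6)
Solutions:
 Integral(1/asin(_y/6), (_y, u(x))) = C1 - x


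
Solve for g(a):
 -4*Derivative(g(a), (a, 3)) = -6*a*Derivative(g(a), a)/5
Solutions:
 g(a) = C1 + Integral(C2*airyai(10^(2/3)*3^(1/3)*a/10) + C3*airybi(10^(2/3)*3^(1/3)*a/10), a)


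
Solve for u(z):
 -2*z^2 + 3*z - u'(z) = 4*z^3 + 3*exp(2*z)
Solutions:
 u(z) = C1 - z^4 - 2*z^3/3 + 3*z^2/2 - 3*exp(2*z)/2


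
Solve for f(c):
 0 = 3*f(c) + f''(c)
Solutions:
 f(c) = C1*sin(sqrt(3)*c) + C2*cos(sqrt(3)*c)


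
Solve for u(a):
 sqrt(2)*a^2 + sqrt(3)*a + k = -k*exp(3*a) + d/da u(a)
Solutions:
 u(a) = C1 + sqrt(2)*a^3/3 + sqrt(3)*a^2/2 + a*k + k*exp(3*a)/3


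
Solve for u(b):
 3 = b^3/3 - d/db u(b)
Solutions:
 u(b) = C1 + b^4/12 - 3*b


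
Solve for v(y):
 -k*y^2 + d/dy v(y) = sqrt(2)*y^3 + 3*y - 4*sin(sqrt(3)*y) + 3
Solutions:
 v(y) = C1 + k*y^3/3 + sqrt(2)*y^4/4 + 3*y^2/2 + 3*y + 4*sqrt(3)*cos(sqrt(3)*y)/3


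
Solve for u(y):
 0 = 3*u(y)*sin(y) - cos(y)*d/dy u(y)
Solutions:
 u(y) = C1/cos(y)^3


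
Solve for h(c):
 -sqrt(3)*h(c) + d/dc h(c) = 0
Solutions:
 h(c) = C1*exp(sqrt(3)*c)


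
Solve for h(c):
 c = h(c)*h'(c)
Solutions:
 h(c) = -sqrt(C1 + c^2)
 h(c) = sqrt(C1 + c^2)


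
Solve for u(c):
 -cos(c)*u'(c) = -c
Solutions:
 u(c) = C1 + Integral(c/cos(c), c)


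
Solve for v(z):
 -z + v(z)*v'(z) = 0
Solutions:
 v(z) = -sqrt(C1 + z^2)
 v(z) = sqrt(C1 + z^2)


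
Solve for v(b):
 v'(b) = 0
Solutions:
 v(b) = C1


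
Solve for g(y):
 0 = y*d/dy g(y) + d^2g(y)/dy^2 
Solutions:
 g(y) = C1 + C2*erf(sqrt(2)*y/2)


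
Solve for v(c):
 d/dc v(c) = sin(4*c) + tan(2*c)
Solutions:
 v(c) = C1 - log(cos(2*c))/2 - cos(4*c)/4


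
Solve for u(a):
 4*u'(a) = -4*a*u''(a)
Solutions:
 u(a) = C1 + C2*log(a)


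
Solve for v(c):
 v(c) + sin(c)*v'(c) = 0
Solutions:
 v(c) = C1*sqrt(cos(c) + 1)/sqrt(cos(c) - 1)


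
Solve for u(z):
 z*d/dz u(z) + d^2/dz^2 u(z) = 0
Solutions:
 u(z) = C1 + C2*erf(sqrt(2)*z/2)


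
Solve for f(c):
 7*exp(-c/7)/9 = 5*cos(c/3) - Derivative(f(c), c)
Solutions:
 f(c) = C1 + 15*sin(c/3) + 49*exp(-c/7)/9


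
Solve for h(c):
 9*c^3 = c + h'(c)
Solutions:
 h(c) = C1 + 9*c^4/4 - c^2/2


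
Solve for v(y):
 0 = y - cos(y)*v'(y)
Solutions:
 v(y) = C1 + Integral(y/cos(y), y)


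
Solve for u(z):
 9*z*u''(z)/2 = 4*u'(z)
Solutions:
 u(z) = C1 + C2*z^(17/9)


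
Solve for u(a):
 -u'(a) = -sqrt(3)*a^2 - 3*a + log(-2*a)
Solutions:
 u(a) = C1 + sqrt(3)*a^3/3 + 3*a^2/2 - a*log(-a) + a*(1 - log(2))


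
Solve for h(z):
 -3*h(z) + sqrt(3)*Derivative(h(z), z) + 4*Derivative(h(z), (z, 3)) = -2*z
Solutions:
 h(z) = C1*exp(-z*(-3^(5/6)/(9 + sqrt(sqrt(3) + 81))^(1/3) + 3^(2/3)*(9 + sqrt(sqrt(3) + 81))^(1/3))/12)*sin(z*(3^(1/3)/(9 + sqrt(sqrt(3) + 81))^(1/3) + 3^(1/6)*(9 + sqrt(sqrt(3) + 81))^(1/3))/4) + C2*exp(-z*(-3^(5/6)/(9 + sqrt(sqrt(3) + 81))^(1/3) + 3^(2/3)*(9 + sqrt(sqrt(3) + 81))^(1/3))/12)*cos(z*(3^(1/3)/(9 + sqrt(sqrt(3) + 81))^(1/3) + 3^(1/6)*(9 + sqrt(sqrt(3) + 81))^(1/3))/4) + C3*exp(z*(-3^(5/6)/(9 + sqrt(sqrt(3) + 81))^(1/3) + 3^(2/3)*(9 + sqrt(sqrt(3) + 81))^(1/3))/6) + 2*z/3 + 2*sqrt(3)/9


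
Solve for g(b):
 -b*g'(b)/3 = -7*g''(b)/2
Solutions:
 g(b) = C1 + C2*erfi(sqrt(21)*b/21)


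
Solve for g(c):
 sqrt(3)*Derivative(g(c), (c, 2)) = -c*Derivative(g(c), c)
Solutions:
 g(c) = C1 + C2*erf(sqrt(2)*3^(3/4)*c/6)


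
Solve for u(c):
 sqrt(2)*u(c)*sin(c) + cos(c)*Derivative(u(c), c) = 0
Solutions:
 u(c) = C1*cos(c)^(sqrt(2))


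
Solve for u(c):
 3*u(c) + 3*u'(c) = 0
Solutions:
 u(c) = C1*exp(-c)


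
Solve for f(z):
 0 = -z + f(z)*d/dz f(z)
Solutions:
 f(z) = -sqrt(C1 + z^2)
 f(z) = sqrt(C1 + z^2)


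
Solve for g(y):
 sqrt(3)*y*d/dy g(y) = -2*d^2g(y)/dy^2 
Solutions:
 g(y) = C1 + C2*erf(3^(1/4)*y/2)


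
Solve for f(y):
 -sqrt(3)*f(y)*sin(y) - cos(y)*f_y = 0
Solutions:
 f(y) = C1*cos(y)^(sqrt(3))


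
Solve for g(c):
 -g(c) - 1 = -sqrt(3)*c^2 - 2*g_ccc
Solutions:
 g(c) = C3*exp(2^(2/3)*c/2) + sqrt(3)*c^2 + (C1*sin(2^(2/3)*sqrt(3)*c/4) + C2*cos(2^(2/3)*sqrt(3)*c/4))*exp(-2^(2/3)*c/4) - 1


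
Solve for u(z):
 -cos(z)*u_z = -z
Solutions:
 u(z) = C1 + Integral(z/cos(z), z)


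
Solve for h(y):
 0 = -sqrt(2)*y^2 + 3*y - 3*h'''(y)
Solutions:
 h(y) = C1 + C2*y + C3*y^2 - sqrt(2)*y^5/180 + y^4/24


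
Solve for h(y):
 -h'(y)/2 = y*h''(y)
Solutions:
 h(y) = C1 + C2*sqrt(y)


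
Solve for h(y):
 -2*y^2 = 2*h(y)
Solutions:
 h(y) = -y^2


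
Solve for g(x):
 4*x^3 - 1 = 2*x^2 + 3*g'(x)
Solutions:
 g(x) = C1 + x^4/3 - 2*x^3/9 - x/3


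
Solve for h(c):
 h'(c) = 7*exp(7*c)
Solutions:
 h(c) = C1 + exp(7*c)


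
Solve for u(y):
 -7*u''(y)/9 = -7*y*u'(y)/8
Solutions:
 u(y) = C1 + C2*erfi(3*y/4)


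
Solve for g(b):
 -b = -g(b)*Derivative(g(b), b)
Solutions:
 g(b) = -sqrt(C1 + b^2)
 g(b) = sqrt(C1 + b^2)


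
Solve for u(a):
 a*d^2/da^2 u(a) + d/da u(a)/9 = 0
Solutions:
 u(a) = C1 + C2*a^(8/9)


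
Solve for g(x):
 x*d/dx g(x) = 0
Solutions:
 g(x) = C1


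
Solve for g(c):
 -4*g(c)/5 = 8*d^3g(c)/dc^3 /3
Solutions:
 g(c) = C3*exp(-10^(2/3)*3^(1/3)*c/10) + (C1*sin(10^(2/3)*3^(5/6)*c/20) + C2*cos(10^(2/3)*3^(5/6)*c/20))*exp(10^(2/3)*3^(1/3)*c/20)


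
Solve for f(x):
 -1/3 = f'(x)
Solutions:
 f(x) = C1 - x/3


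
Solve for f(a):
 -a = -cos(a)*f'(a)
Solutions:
 f(a) = C1 + Integral(a/cos(a), a)


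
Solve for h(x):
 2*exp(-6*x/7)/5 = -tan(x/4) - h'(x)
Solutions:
 h(x) = C1 - 2*log(tan(x/4)^2 + 1) + 7*exp(-6*x/7)/15


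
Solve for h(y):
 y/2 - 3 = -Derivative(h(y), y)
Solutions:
 h(y) = C1 - y^2/4 + 3*y


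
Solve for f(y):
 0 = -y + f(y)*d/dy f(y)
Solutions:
 f(y) = -sqrt(C1 + y^2)
 f(y) = sqrt(C1 + y^2)


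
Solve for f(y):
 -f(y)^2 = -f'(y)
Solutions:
 f(y) = -1/(C1 + y)


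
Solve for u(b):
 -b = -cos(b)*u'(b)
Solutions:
 u(b) = C1 + Integral(b/cos(b), b)


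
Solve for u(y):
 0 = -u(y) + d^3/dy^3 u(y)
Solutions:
 u(y) = C3*exp(y) + (C1*sin(sqrt(3)*y/2) + C2*cos(sqrt(3)*y/2))*exp(-y/2)


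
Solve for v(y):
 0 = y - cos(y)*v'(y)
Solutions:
 v(y) = C1 + Integral(y/cos(y), y)


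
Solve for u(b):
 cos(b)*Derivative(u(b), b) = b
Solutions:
 u(b) = C1 + Integral(b/cos(b), b)


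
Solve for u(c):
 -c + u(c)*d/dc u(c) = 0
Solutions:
 u(c) = -sqrt(C1 + c^2)
 u(c) = sqrt(C1 + c^2)


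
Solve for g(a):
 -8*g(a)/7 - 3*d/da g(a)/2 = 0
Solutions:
 g(a) = C1*exp(-16*a/21)


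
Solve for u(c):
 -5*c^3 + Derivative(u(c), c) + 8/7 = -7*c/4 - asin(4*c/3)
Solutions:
 u(c) = C1 + 5*c^4/4 - 7*c^2/8 - c*asin(4*c/3) - 8*c/7 - sqrt(9 - 16*c^2)/4


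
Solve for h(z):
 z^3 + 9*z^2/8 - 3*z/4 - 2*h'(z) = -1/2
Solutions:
 h(z) = C1 + z^4/8 + 3*z^3/16 - 3*z^2/16 + z/4


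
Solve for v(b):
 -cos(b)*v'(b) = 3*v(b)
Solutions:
 v(b) = C1*(sin(b) - 1)^(3/2)/(sin(b) + 1)^(3/2)


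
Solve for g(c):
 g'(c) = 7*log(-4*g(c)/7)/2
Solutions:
 -2*Integral(1/(log(-_y) - log(7) + 2*log(2)), (_y, g(c)))/7 = C1 - c


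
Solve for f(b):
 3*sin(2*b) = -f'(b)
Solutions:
 f(b) = C1 + 3*cos(2*b)/2


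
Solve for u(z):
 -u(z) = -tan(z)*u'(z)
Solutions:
 u(z) = C1*sin(z)


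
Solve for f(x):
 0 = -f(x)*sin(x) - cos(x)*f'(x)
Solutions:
 f(x) = C1*cos(x)


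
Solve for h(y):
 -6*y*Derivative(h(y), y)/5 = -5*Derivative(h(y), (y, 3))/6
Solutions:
 h(y) = C1 + Integral(C2*airyai(5^(1/3)*6^(2/3)*y/5) + C3*airybi(5^(1/3)*6^(2/3)*y/5), y)


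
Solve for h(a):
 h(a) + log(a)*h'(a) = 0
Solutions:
 h(a) = C1*exp(-li(a))


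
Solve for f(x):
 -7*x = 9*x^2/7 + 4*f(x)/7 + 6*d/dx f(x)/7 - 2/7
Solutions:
 f(x) = C1*exp(-2*x/3) - 9*x^2/4 - 11*x/2 + 35/4


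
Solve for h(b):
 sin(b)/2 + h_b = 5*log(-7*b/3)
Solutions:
 h(b) = C1 + 5*b*log(-b) - 5*b*log(3) - 5*b + 5*b*log(7) + cos(b)/2


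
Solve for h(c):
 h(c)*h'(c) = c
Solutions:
 h(c) = -sqrt(C1 + c^2)
 h(c) = sqrt(C1 + c^2)


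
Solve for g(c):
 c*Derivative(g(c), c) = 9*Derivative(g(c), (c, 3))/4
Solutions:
 g(c) = C1 + Integral(C2*airyai(2^(2/3)*3^(1/3)*c/3) + C3*airybi(2^(2/3)*3^(1/3)*c/3), c)


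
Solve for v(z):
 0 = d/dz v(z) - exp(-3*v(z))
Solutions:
 v(z) = log(C1 + 3*z)/3
 v(z) = log((-3^(1/3) - 3^(5/6)*I)*(C1 + z)^(1/3)/2)
 v(z) = log((-3^(1/3) + 3^(5/6)*I)*(C1 + z)^(1/3)/2)


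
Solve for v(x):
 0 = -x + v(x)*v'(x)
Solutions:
 v(x) = -sqrt(C1 + x^2)
 v(x) = sqrt(C1 + x^2)


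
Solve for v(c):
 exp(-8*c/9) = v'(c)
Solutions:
 v(c) = C1 - 9*exp(-8*c/9)/8


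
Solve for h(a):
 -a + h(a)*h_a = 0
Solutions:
 h(a) = -sqrt(C1 + a^2)
 h(a) = sqrt(C1 + a^2)


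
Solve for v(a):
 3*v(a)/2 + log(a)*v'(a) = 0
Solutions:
 v(a) = C1*exp(-3*li(a)/2)


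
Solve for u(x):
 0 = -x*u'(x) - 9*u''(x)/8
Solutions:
 u(x) = C1 + C2*erf(2*x/3)


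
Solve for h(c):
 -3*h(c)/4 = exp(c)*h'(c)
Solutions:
 h(c) = C1*exp(3*exp(-c)/4)


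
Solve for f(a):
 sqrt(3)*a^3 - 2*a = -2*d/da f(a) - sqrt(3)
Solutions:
 f(a) = C1 - sqrt(3)*a^4/8 + a^2/2 - sqrt(3)*a/2


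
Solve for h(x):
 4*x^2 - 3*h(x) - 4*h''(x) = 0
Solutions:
 h(x) = C1*sin(sqrt(3)*x/2) + C2*cos(sqrt(3)*x/2) + 4*x^2/3 - 32/9


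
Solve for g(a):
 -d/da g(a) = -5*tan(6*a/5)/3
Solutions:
 g(a) = C1 - 25*log(cos(6*a/5))/18


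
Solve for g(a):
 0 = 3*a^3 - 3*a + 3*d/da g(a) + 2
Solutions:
 g(a) = C1 - a^4/4 + a^2/2 - 2*a/3


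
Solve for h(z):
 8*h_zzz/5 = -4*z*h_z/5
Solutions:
 h(z) = C1 + Integral(C2*airyai(-2^(2/3)*z/2) + C3*airybi(-2^(2/3)*z/2), z)


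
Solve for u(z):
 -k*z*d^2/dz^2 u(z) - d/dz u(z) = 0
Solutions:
 u(z) = C1 + z^(((re(k) - 1)*re(k) + im(k)^2)/(re(k)^2 + im(k)^2))*(C2*sin(log(z)*Abs(im(k))/(re(k)^2 + im(k)^2)) + C3*cos(log(z)*im(k)/(re(k)^2 + im(k)^2)))


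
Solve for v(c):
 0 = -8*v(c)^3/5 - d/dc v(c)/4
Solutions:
 v(c) = -sqrt(10)*sqrt(-1/(C1 - 32*c))/2
 v(c) = sqrt(10)*sqrt(-1/(C1 - 32*c))/2


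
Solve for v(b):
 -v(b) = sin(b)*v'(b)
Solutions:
 v(b) = C1*sqrt(cos(b) + 1)/sqrt(cos(b) - 1)


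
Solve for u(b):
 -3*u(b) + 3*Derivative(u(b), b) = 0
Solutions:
 u(b) = C1*exp(b)


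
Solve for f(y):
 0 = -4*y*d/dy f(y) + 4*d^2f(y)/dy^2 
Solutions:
 f(y) = C1 + C2*erfi(sqrt(2)*y/2)


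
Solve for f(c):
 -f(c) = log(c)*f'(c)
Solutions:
 f(c) = C1*exp(-li(c))


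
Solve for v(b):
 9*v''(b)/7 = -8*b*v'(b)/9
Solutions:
 v(b) = C1 + C2*erf(2*sqrt(7)*b/9)


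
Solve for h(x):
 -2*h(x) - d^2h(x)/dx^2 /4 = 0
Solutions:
 h(x) = C1*sin(2*sqrt(2)*x) + C2*cos(2*sqrt(2)*x)


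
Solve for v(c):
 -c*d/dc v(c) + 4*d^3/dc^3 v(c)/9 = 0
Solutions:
 v(c) = C1 + Integral(C2*airyai(2^(1/3)*3^(2/3)*c/2) + C3*airybi(2^(1/3)*3^(2/3)*c/2), c)


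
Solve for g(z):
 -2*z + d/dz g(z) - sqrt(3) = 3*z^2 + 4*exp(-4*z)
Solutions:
 g(z) = C1 + z^3 + z^2 + sqrt(3)*z - exp(-4*z)


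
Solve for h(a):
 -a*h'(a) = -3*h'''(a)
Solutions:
 h(a) = C1 + Integral(C2*airyai(3^(2/3)*a/3) + C3*airybi(3^(2/3)*a/3), a)


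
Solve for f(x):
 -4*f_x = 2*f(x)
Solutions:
 f(x) = C1*exp(-x/2)


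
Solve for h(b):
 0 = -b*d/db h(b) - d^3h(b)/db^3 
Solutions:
 h(b) = C1 + Integral(C2*airyai(-b) + C3*airybi(-b), b)


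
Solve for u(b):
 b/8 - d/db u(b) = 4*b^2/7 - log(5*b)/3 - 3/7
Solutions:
 u(b) = C1 - 4*b^3/21 + b^2/16 + b*log(b)/3 + 2*b/21 + b*log(5)/3


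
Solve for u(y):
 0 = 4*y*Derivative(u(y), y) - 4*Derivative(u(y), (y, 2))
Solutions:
 u(y) = C1 + C2*erfi(sqrt(2)*y/2)


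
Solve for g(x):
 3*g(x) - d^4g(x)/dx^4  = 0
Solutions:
 g(x) = C1*exp(-3^(1/4)*x) + C2*exp(3^(1/4)*x) + C3*sin(3^(1/4)*x) + C4*cos(3^(1/4)*x)


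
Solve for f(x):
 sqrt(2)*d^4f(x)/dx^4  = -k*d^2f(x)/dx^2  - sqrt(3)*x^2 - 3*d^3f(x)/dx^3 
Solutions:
 f(x) = C1 + C2*x + C3*exp(sqrt(2)*x*(sqrt(-4*sqrt(2)*k + 9) - 3)/4) + C4*exp(-sqrt(2)*x*(sqrt(-4*sqrt(2)*k + 9) + 3)/4) - sqrt(3)*x^4/(12*k) + sqrt(3)*x^3/k^2 + x^2*(sqrt(6) - 9*sqrt(3)/k)/k^2


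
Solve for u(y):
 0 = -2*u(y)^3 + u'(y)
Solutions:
 u(y) = -sqrt(2)*sqrt(-1/(C1 + 2*y))/2
 u(y) = sqrt(2)*sqrt(-1/(C1 + 2*y))/2


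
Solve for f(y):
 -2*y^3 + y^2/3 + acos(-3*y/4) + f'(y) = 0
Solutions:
 f(y) = C1 + y^4/2 - y^3/9 - y*acos(-3*y/4) - sqrt(16 - 9*y^2)/3


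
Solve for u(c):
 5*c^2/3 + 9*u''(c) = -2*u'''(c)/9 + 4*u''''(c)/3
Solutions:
 u(c) = C1 + C2*c + C3*exp(c*(1 - sqrt(973))/12) + C4*exp(c*(1 + sqrt(973))/12) - 5*c^4/324 + 10*c^3/6561 - 4880*c^2/177147
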